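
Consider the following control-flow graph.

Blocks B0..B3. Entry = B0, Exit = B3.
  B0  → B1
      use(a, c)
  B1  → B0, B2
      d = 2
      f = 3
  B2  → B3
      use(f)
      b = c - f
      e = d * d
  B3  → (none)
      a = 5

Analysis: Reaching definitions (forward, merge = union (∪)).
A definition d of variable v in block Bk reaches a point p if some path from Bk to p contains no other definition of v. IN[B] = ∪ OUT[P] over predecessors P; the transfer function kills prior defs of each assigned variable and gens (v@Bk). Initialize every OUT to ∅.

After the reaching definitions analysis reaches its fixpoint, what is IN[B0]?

Per-block solution:
  B0: | IN={d@B1, f@B1} | OUT={d@B1, f@B1}
  B1: | IN={d@B1, f@B1} | OUT={d@B1, f@B1}
  B2: | IN={d@B1, f@B1} | OUT={b@B2, d@B1, e@B2, f@B1}
  B3: | IN={b@B2, d@B1, e@B2, f@B1} | OUT={a@B3, b@B2, d@B1, e@B2, f@B1}

Merge at B0 (entry node, so the boundary value {} is joined with the incoming edge(s)): IN[B0] = {} ⊔ OUT[B1] = {d@B1, f@B1}

Answer: {d@B1, f@B1}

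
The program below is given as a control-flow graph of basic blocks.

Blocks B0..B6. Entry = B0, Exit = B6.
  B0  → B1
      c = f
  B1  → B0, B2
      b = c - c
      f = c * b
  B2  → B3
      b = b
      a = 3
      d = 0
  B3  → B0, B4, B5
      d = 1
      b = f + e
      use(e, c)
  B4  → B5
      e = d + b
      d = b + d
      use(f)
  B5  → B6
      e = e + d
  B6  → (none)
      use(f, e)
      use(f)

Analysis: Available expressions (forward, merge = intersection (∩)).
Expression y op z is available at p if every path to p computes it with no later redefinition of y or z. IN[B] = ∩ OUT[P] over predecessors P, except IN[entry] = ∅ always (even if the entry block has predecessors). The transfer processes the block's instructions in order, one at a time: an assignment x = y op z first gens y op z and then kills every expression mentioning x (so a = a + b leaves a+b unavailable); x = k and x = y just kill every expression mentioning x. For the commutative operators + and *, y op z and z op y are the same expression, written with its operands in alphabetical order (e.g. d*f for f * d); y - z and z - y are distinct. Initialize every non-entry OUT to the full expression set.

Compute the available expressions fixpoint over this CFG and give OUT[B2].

Answer: {c-c}

Derivation:
Fixpoint table:
  B0:  IN={}  OUT={}
  B1:  IN={}  OUT={b*c, c-c}
  B2:  IN={b*c, c-c}  OUT={c-c}
  B3:  IN={c-c}  OUT={c-c, e+f}
  B4:  IN={c-c, e+f}  OUT={c-c}
  B5:  IN={c-c}  OUT={c-c}
  B6:  IN={c-c}  OUT={c-c}

Merge at B2: IN[B2] = OUT[B1] = {b*c, c-c}
Applying B2's transfer function to that IN value gives OUT[B2] (row B2 above).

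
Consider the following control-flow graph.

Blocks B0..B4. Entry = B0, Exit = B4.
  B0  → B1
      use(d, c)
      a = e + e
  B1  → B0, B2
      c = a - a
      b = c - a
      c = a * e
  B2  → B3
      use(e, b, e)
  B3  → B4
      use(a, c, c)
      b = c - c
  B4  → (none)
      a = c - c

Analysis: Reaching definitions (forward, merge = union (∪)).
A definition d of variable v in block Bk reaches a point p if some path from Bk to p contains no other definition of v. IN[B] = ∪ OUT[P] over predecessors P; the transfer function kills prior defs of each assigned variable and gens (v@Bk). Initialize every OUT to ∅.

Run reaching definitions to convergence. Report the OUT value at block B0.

Fixpoint table:
  B0:   IN={a@B0, b@B1, c@B1}   OUT={a@B0, b@B1, c@B1}
  B1:   IN={a@B0, b@B1, c@B1}   OUT={a@B0, b@B1, c@B1}
  B2:   IN={a@B0, b@B1, c@B1}   OUT={a@B0, b@B1, c@B1}
  B3:   IN={a@B0, b@B1, c@B1}   OUT={a@B0, b@B3, c@B1}
  B4:   IN={a@B0, b@B3, c@B1}   OUT={a@B4, b@B3, c@B1}

Merge at B0 (entry node, so the boundary value {} is joined with the incoming edge(s)): IN[B0] = {} ⊔ OUT[B1] = {a@B0, b@B1, c@B1}
Applying B0's transfer function to that IN value gives OUT[B0] (row B0 above).

Answer: {a@B0, b@B1, c@B1}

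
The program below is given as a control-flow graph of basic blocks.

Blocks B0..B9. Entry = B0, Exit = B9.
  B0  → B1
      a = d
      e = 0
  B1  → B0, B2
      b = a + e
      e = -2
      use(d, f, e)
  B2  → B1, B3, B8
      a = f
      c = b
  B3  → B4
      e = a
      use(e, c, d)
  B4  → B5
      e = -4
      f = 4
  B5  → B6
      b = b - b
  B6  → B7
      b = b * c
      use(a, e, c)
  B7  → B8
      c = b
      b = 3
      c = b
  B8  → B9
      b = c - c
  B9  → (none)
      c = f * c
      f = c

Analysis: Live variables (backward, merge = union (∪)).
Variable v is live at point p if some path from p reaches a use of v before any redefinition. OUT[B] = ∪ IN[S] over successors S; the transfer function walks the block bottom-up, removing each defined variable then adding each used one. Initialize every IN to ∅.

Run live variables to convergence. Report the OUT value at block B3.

Per-block solution:
  B0:  IN={d, f}  OUT={a, d, e, f}
  B1:  IN={a, d, e, f}  OUT={b, d, e, f}
  B2:  IN={b, d, e, f}  OUT={a, b, c, d, e, f}
  B3:  IN={a, b, c, d}  OUT={a, b, c}
  B4:  IN={a, b, c}  OUT={a, b, c, e, f}
  B5:  IN={a, b, c, e, f}  OUT={a, b, c, e, f}
  B6:  IN={a, b, c, e, f}  OUT={b, f}
  B7:  IN={b, f}  OUT={c, f}
  B8:  IN={c, f}  OUT={c, f}
  B9:  IN={c, f}  OUT={}

Merge at B3: OUT[B3] = IN[B4] = {a, b, c}

Answer: {a, b, c}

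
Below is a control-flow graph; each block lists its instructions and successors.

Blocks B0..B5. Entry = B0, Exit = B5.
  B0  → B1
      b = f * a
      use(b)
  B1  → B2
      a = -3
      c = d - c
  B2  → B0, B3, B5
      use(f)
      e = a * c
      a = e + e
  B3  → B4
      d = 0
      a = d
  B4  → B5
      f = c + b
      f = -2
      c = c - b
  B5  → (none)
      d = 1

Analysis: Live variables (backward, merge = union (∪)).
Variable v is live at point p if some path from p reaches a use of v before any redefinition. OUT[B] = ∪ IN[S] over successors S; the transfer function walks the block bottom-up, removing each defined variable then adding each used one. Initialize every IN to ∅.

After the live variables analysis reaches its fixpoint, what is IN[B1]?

Answer: {b, c, d, f}

Working:
Per-block solution:
  B0:  IN={a, c, d, f}  OUT={b, c, d, f}
  B1:  IN={b, c, d, f}  OUT={a, b, c, d, f}
  B2:  IN={a, b, c, d, f}  OUT={a, b, c, d, f}
  B3:  IN={b, c}  OUT={b, c}
  B4:  IN={b, c}  OUT={}
  B5:  IN={}  OUT={}

Merge at B1: OUT[B1] = IN[B2] = {a, b, c, d, f}
Applying B1's transfer function to that OUT value gives IN[B1] (row B1 above).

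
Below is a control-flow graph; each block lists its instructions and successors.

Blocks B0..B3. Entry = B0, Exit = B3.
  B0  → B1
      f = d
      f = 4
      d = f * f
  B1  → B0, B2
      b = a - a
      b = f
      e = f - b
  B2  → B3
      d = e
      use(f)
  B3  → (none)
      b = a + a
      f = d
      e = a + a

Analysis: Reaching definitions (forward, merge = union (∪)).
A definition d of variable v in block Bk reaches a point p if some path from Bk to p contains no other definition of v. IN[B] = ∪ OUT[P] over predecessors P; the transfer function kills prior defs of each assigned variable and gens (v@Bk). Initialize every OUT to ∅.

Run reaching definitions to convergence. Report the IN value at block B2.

Fixpoint table:
  B0:   IN={b@B1, d@B0, e@B1, f@B0}   OUT={b@B1, d@B0, e@B1, f@B0}
  B1:   IN={b@B1, d@B0, e@B1, f@B0}   OUT={b@B1, d@B0, e@B1, f@B0}
  B2:   IN={b@B1, d@B0, e@B1, f@B0}   OUT={b@B1, d@B2, e@B1, f@B0}
  B3:   IN={b@B1, d@B2, e@B1, f@B0}   OUT={b@B3, d@B2, e@B3, f@B3}

Merge at B2: IN[B2] = OUT[B1] = {b@B1, d@B0, e@B1, f@B0}

Answer: {b@B1, d@B0, e@B1, f@B0}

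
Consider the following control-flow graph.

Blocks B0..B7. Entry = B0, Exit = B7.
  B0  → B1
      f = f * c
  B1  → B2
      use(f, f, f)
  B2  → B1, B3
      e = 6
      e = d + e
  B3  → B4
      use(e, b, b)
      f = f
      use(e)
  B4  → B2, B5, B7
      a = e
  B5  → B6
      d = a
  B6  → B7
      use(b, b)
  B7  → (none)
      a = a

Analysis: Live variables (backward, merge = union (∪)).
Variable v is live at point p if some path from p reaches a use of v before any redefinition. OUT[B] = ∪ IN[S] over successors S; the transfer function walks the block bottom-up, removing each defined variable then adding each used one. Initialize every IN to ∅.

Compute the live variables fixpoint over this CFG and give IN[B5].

Converged values:
  B0:  IN={b, c, d, f}  OUT={b, d, f}
  B1:  IN={b, d, f}  OUT={b, d, f}
  B2:  IN={b, d, f}  OUT={b, d, e, f}
  B3:  IN={b, d, e, f}  OUT={b, d, e, f}
  B4:  IN={b, d, e, f}  OUT={a, b, d, f}
  B5:  IN={a, b}  OUT={a, b}
  B6:  IN={a, b}  OUT={a}
  B7:  IN={a}  OUT={}

Merge at B5: OUT[B5] = IN[B6] = {a, b}
Applying B5's transfer function to that OUT value gives IN[B5] (row B5 above).

Answer: {a, b}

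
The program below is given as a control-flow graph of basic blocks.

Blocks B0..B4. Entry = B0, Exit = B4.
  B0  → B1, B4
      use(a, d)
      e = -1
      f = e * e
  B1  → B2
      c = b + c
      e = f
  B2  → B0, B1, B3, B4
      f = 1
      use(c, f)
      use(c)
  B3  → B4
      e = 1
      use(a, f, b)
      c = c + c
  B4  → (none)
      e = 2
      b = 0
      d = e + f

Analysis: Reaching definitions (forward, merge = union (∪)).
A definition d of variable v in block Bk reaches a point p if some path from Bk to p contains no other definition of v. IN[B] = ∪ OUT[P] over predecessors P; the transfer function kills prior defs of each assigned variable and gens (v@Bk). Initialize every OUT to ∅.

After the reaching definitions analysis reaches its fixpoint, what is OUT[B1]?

Per-block solution:
  B0:  IN={c@B1, e@B1, f@B2}  OUT={c@B1, e@B0, f@B0}
  B1:  IN={c@B1, e@B0, e@B1, f@B0, f@B2}  OUT={c@B1, e@B1, f@B0, f@B2}
  B2:  IN={c@B1, e@B1, f@B0, f@B2}  OUT={c@B1, e@B1, f@B2}
  B3:  IN={c@B1, e@B1, f@B2}  OUT={c@B3, e@B3, f@B2}
  B4:  IN={c@B1, c@B3, e@B0, e@B1, e@B3, f@B0, f@B2}  OUT={b@B4, c@B1, c@B3, d@B4, e@B4, f@B0, f@B2}

Merge at B1: IN[B1] = OUT[B0] ⊔ OUT[B2] = {c@B1, e@B0, e@B1, f@B0, f@B2}
Applying B1's transfer function to that IN value gives OUT[B1] (row B1 above).

Answer: {c@B1, e@B1, f@B0, f@B2}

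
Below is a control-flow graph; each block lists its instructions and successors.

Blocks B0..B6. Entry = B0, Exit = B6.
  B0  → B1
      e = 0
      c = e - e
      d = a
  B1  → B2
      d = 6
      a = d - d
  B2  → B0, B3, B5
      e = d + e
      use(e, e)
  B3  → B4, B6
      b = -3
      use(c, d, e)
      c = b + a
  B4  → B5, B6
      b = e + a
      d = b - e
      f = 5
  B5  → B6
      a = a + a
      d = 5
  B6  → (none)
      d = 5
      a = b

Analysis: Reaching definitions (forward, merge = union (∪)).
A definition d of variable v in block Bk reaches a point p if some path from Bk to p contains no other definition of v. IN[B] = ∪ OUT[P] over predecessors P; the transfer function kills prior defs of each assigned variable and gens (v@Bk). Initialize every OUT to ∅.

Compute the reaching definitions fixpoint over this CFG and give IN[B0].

Answer: {a@B1, c@B0, d@B1, e@B2}

Working:
Fixpoint table:
  B0:  IN={a@B1, c@B0, d@B1, e@B2}  OUT={a@B1, c@B0, d@B0, e@B0}
  B1:  IN={a@B1, c@B0, d@B0, e@B0}  OUT={a@B1, c@B0, d@B1, e@B0}
  B2:  IN={a@B1, c@B0, d@B1, e@B0}  OUT={a@B1, c@B0, d@B1, e@B2}
  B3:  IN={a@B1, c@B0, d@B1, e@B2}  OUT={a@B1, b@B3, c@B3, d@B1, e@B2}
  B4:  IN={a@B1, b@B3, c@B3, d@B1, e@B2}  OUT={a@B1, b@B4, c@B3, d@B4, e@B2, f@B4}
  B5:  IN={a@B1, b@B4, c@B0, c@B3, d@B1, d@B4, e@B2, f@B4}  OUT={a@B5, b@B4, c@B0, c@B3, d@B5, e@B2, f@B4}
  B6:  IN={a@B1, a@B5, b@B3, b@B4, c@B0, c@B3, d@B1, d@B4, d@B5, e@B2, f@B4}  OUT={a@B6, b@B3, b@B4, c@B0, c@B3, d@B6, e@B2, f@B4}

Merge at B0 (entry node, so the boundary value {} is joined with the incoming edge(s)): IN[B0] = {} ⊔ OUT[B2] = {a@B1, c@B0, d@B1, e@B2}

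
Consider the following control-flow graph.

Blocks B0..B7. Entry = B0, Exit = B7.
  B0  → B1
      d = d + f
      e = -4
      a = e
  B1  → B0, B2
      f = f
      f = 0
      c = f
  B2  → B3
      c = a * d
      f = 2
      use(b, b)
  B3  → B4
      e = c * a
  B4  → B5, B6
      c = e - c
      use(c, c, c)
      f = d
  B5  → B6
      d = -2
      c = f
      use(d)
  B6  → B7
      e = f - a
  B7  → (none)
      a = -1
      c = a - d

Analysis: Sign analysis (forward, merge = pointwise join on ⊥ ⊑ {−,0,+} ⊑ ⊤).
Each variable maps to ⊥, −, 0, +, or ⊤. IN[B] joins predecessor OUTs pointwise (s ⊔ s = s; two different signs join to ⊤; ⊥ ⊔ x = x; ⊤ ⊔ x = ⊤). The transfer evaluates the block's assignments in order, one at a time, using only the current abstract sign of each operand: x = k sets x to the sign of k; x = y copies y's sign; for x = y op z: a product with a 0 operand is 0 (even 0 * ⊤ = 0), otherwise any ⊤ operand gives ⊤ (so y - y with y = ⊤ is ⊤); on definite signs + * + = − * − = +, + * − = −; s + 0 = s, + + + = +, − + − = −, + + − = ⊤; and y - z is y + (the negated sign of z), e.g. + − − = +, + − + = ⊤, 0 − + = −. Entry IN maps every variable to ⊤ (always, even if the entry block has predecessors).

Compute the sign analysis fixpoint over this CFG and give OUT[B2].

Answer: {a: -, b: ⊤, c: ⊤, d: ⊤, e: -, f: +}

Working:
Converged values:
  B0: | IN=(all ⊤) | OUT={a:-, e:-; rest ⊤}
  B1: | IN={a:-, e:-; rest ⊤} | OUT={a:-, c:0, e:-, f:0; rest ⊤}
  B2: | IN={a:-, c:0, e:-, f:0; rest ⊤} | OUT={a:-, e:-, f:+; rest ⊤}
  B3: | IN={a:-, e:-, f:+; rest ⊤} | OUT={a:-, f:+; rest ⊤}
  B4: | IN={a:-, f:+; rest ⊤} | OUT={a:-; rest ⊤}
  B5: | IN={a:-; rest ⊤} | OUT={a:-, d:-; rest ⊤}
  B6: | IN={a:-; rest ⊤} | OUT={a:-; rest ⊤}
  B7: | IN={a:-; rest ⊤} | OUT={a:-; rest ⊤}

Merge at B2: IN[B2] = OUT[B1] = {a: -, b: ⊤, c: 0, d: ⊤, e: -, f: 0}
Applying B2's transfer function to that IN value gives OUT[B2] (row B2 above).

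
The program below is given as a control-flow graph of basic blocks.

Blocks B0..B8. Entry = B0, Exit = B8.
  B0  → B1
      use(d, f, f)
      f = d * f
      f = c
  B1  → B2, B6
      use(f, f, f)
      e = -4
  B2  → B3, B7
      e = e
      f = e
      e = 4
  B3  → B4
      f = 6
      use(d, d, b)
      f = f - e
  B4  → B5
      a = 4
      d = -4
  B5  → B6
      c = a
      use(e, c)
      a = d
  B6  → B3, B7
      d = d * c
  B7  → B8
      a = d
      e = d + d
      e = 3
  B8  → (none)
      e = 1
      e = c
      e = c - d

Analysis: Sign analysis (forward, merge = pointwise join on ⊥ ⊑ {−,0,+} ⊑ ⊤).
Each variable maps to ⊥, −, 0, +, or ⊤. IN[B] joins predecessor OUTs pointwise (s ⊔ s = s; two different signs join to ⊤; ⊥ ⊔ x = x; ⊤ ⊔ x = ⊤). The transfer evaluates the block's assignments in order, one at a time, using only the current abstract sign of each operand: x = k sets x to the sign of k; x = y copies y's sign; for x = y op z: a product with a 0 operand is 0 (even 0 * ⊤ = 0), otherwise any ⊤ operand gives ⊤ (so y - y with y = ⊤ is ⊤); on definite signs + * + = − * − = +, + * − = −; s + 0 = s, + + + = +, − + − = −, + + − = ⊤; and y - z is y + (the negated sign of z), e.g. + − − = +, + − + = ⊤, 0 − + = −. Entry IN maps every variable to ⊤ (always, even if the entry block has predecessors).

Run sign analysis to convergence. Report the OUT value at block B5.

Answer: {a: -, b: ⊤, c: +, d: -, e: ⊤, f: ⊤}

Derivation:
Per-block solution:
  B0: | IN=(all ⊤) | OUT=(all ⊤)
  B1: | IN=(all ⊤) | OUT={e:-; rest ⊤}
  B2: | IN={e:-; rest ⊤} | OUT={e:+, f:-; rest ⊤}
  B3: | IN=(all ⊤) | OUT=(all ⊤)
  B4: | IN=(all ⊤) | OUT={a:+, d:-; rest ⊤}
  B5: | IN={a:+, d:-; rest ⊤} | OUT={a:-, c:+, d:-; rest ⊤}
  B6: | IN=(all ⊤) | OUT=(all ⊤)
  B7: | IN=(all ⊤) | OUT={e:+; rest ⊤}
  B8: | IN={e:+; rest ⊤} | OUT=(all ⊤)

Merge at B5: IN[B5] = OUT[B4] = {a: +, b: ⊤, c: ⊤, d: -, e: ⊤, f: ⊤}
Applying B5's transfer function to that IN value gives OUT[B5] (row B5 above).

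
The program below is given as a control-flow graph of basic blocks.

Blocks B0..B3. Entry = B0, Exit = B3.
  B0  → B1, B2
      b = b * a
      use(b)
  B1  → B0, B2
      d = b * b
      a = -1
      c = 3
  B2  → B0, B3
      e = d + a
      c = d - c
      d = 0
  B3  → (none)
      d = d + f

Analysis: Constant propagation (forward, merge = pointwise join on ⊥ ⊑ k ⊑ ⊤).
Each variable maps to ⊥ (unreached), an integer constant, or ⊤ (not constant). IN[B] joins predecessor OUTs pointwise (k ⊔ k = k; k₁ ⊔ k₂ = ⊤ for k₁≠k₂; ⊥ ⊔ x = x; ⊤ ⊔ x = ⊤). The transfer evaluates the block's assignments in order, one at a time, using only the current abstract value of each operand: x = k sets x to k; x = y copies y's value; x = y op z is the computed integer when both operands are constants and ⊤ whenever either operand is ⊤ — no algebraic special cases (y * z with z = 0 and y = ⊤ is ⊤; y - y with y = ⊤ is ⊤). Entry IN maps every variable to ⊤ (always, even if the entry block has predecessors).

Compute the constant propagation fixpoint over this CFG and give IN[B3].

Fixpoint table:
  B0:   IN=(all ⊤)   OUT=(all ⊤)
  B1:   IN=(all ⊤)   OUT={a:-1, c:3; rest ⊤}
  B2:   IN=(all ⊤)   OUT={d:0; rest ⊤}
  B3:   IN={d:0; rest ⊤}   OUT=(all ⊤)

Merge at B3: IN[B3] = OUT[B2] = {a: ⊤, b: ⊤, c: ⊤, d: 0, e: ⊤, f: ⊤}

Answer: {a: ⊤, b: ⊤, c: ⊤, d: 0, e: ⊤, f: ⊤}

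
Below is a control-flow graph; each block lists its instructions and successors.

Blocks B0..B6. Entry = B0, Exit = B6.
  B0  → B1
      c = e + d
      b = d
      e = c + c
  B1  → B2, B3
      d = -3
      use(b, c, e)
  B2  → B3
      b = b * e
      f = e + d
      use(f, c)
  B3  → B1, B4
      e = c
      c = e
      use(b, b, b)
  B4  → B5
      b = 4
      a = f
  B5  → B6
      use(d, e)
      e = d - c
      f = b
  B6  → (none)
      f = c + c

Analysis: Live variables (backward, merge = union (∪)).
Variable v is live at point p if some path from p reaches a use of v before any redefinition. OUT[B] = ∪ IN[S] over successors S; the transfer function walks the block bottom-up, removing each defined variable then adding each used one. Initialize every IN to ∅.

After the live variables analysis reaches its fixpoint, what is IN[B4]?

Answer: {c, d, e, f}

Working:
Converged values:
  B0: | IN={d, e, f} | OUT={b, c, e, f}
  B1: | IN={b, c, e, f} | OUT={b, c, d, e, f}
  B2: | IN={b, c, d, e} | OUT={b, c, d, f}
  B3: | IN={b, c, d, f} | OUT={b, c, d, e, f}
  B4: | IN={c, d, e, f} | OUT={b, c, d, e}
  B5: | IN={b, c, d, e} | OUT={c}
  B6: | IN={c} | OUT={}

Merge at B4: OUT[B4] = IN[B5] = {b, c, d, e}
Applying B4's transfer function to that OUT value gives IN[B4] (row B4 above).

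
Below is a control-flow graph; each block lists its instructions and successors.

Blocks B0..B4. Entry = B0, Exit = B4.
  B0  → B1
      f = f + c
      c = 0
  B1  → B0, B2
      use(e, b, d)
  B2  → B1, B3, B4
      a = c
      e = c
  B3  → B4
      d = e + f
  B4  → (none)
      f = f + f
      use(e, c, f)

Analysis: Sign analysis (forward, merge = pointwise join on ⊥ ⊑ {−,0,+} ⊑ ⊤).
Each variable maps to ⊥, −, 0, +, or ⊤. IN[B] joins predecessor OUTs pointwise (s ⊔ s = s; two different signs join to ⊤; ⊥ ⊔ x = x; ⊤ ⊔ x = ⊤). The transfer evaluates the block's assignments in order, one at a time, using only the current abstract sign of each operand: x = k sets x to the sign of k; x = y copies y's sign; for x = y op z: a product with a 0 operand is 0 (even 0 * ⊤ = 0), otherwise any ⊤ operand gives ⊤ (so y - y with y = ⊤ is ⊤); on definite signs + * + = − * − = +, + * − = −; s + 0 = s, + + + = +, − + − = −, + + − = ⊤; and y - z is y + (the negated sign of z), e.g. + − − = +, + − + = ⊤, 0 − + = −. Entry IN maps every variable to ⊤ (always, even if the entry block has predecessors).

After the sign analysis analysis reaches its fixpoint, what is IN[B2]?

Per-block solution:
  B0:   IN=(all ⊤)   OUT={c:0; rest ⊤}
  B1:   IN={c:0; rest ⊤}   OUT={c:0; rest ⊤}
  B2:   IN={c:0; rest ⊤}   OUT={a:0, c:0, e:0; rest ⊤}
  B3:   IN={a:0, c:0, e:0; rest ⊤}   OUT={a:0, c:0, e:0; rest ⊤}
  B4:   IN={a:0, c:0, e:0; rest ⊤}   OUT={a:0, c:0, e:0; rest ⊤}

Merge at B2: IN[B2] = OUT[B1] = {a: ⊤, b: ⊤, c: 0, d: ⊤, e: ⊤, f: ⊤}

Answer: {a: ⊤, b: ⊤, c: 0, d: ⊤, e: ⊤, f: ⊤}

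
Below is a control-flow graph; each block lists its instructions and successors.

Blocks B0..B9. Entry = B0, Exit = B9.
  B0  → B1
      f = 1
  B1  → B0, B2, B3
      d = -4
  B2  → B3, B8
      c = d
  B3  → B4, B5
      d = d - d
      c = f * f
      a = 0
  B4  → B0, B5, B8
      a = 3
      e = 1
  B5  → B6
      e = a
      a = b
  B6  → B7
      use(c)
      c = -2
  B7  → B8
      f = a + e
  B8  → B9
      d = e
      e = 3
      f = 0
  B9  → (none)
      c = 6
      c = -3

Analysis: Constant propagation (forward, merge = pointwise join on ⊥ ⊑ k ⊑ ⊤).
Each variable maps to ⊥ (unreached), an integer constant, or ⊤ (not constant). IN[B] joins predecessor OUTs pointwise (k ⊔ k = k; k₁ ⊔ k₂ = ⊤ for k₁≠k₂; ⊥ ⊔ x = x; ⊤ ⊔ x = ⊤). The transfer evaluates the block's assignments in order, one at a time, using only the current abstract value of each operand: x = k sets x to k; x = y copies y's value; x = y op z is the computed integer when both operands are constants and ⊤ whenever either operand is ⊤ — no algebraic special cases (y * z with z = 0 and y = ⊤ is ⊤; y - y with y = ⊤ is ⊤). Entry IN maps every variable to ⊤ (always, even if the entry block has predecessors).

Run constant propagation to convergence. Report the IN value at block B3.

Answer: {a: ⊤, b: ⊤, c: ⊤, d: -4, e: ⊤, f: 1}

Working:
Fixpoint table:
  B0:   IN=(all ⊤)   OUT={f:1; rest ⊤}
  B1:   IN={f:1; rest ⊤}   OUT={d:-4, f:1; rest ⊤}
  B2:   IN={d:-4, f:1; rest ⊤}   OUT={c:-4, d:-4, f:1; rest ⊤}
  B3:   IN={d:-4, f:1; rest ⊤}   OUT={a:0, c:1, d:0, f:1; rest ⊤}
  B4:   IN={a:0, c:1, d:0, f:1; rest ⊤}   OUT={a:3, c:1, d:0, e:1, f:1; rest ⊤}
  B5:   IN={c:1, d:0, f:1; rest ⊤}   OUT={c:1, d:0, f:1; rest ⊤}
  B6:   IN={c:1, d:0, f:1; rest ⊤}   OUT={c:-2, d:0, f:1; rest ⊤}
  B7:   IN={c:-2, d:0, f:1; rest ⊤}   OUT={c:-2, d:0; rest ⊤}
  B8:   IN=(all ⊤)   OUT={e:3, f:0; rest ⊤}
  B9:   IN={e:3, f:0; rest ⊤}   OUT={c:-3, e:3, f:0; rest ⊤}

Merge at B3: IN[B3] = OUT[B1] ⊔ OUT[B2] = {a: ⊤, b: ⊤, c: ⊤, d: -4, e: ⊤, f: 1}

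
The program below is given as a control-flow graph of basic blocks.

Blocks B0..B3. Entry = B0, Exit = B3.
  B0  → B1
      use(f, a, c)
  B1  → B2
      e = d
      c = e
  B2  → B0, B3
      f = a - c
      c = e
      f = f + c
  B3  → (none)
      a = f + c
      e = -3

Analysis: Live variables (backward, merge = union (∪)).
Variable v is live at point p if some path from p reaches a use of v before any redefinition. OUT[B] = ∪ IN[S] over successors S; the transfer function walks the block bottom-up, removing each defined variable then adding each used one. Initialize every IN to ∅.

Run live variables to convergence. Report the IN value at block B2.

Answer: {a, c, d, e}

Working:
Per-block solution:
  B0:  IN={a, c, d, f}  OUT={a, d}
  B1:  IN={a, d}  OUT={a, c, d, e}
  B2:  IN={a, c, d, e}  OUT={a, c, d, f}
  B3:  IN={c, f}  OUT={}

Merge at B2: OUT[B2] = IN[B0] ⊔ IN[B3] = {a, c, d, f}
Applying B2's transfer function to that OUT value gives IN[B2] (row B2 above).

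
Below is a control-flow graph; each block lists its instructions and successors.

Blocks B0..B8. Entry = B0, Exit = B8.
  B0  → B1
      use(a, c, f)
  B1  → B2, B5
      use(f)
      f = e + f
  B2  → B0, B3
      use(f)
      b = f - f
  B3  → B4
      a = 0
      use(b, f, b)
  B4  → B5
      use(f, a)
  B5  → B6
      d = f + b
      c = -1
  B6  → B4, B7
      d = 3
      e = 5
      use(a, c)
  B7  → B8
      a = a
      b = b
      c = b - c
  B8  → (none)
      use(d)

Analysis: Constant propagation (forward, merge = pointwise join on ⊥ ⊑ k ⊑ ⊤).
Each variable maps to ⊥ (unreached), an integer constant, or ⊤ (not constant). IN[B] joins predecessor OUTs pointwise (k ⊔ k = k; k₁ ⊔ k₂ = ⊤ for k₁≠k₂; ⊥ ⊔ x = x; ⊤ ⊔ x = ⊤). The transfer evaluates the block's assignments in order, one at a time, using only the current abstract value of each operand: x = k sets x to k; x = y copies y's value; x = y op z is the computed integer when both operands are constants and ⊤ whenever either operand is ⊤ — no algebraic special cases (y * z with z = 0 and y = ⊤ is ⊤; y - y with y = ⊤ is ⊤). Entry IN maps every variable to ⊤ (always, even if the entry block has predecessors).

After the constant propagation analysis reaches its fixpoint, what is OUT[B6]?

Answer: {a: ⊤, b: ⊤, c: -1, d: 3, e: 5, f: ⊤}

Trace:
Per-block solution:
  B0: | IN=(all ⊤) | OUT=(all ⊤)
  B1: | IN=(all ⊤) | OUT=(all ⊤)
  B2: | IN=(all ⊤) | OUT=(all ⊤)
  B3: | IN=(all ⊤) | OUT={a:0; rest ⊤}
  B4: | IN=(all ⊤) | OUT=(all ⊤)
  B5: | IN=(all ⊤) | OUT={c:-1; rest ⊤}
  B6: | IN={c:-1; rest ⊤} | OUT={c:-1, d:3, e:5; rest ⊤}
  B7: | IN={c:-1, d:3, e:5; rest ⊤} | OUT={d:3, e:5; rest ⊤}
  B8: | IN={d:3, e:5; rest ⊤} | OUT={d:3, e:5; rest ⊤}

Merge at B6: IN[B6] = OUT[B5] = {a: ⊤, b: ⊤, c: -1, d: ⊤, e: ⊤, f: ⊤}
Applying B6's transfer function to that IN value gives OUT[B6] (row B6 above).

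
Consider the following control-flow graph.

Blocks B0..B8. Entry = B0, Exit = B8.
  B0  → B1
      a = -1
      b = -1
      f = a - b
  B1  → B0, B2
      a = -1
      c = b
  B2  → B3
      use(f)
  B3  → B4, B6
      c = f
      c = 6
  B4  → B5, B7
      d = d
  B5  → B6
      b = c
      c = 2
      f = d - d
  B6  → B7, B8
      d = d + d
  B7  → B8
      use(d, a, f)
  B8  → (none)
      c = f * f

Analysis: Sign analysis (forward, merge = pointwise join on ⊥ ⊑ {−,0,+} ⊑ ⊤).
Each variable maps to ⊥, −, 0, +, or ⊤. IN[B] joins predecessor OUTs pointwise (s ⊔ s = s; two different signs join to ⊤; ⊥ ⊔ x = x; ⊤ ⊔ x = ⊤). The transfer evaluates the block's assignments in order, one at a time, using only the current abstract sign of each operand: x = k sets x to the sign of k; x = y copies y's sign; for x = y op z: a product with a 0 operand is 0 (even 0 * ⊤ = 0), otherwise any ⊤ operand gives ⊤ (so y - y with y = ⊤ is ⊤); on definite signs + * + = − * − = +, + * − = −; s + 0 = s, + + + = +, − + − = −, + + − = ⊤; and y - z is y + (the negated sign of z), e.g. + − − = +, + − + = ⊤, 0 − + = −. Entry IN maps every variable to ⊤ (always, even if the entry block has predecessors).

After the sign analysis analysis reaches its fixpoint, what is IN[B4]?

Answer: {a: -, b: -, c: +, d: ⊤, e: ⊤, f: ⊤}

Working:
Converged values:
  B0:  IN=(all ⊤)  OUT={a:-, b:-; rest ⊤}
  B1:  IN={a:-, b:-; rest ⊤}  OUT={a:-, b:-, c:-; rest ⊤}
  B2:  IN={a:-, b:-, c:-; rest ⊤}  OUT={a:-, b:-, c:-; rest ⊤}
  B3:  IN={a:-, b:-, c:-; rest ⊤}  OUT={a:-, b:-, c:+; rest ⊤}
  B4:  IN={a:-, b:-, c:+; rest ⊤}  OUT={a:-, b:-, c:+; rest ⊤}
  B5:  IN={a:-, b:-, c:+; rest ⊤}  OUT={a:-, b:+, c:+; rest ⊤}
  B6:  IN={a:-, c:+; rest ⊤}  OUT={a:-, c:+; rest ⊤}
  B7:  IN={a:-, c:+; rest ⊤}  OUT={a:-, c:+; rest ⊤}
  B8:  IN={a:-, c:+; rest ⊤}  OUT={a:-; rest ⊤}

Merge at B4: IN[B4] = OUT[B3] = {a: -, b: -, c: +, d: ⊤, e: ⊤, f: ⊤}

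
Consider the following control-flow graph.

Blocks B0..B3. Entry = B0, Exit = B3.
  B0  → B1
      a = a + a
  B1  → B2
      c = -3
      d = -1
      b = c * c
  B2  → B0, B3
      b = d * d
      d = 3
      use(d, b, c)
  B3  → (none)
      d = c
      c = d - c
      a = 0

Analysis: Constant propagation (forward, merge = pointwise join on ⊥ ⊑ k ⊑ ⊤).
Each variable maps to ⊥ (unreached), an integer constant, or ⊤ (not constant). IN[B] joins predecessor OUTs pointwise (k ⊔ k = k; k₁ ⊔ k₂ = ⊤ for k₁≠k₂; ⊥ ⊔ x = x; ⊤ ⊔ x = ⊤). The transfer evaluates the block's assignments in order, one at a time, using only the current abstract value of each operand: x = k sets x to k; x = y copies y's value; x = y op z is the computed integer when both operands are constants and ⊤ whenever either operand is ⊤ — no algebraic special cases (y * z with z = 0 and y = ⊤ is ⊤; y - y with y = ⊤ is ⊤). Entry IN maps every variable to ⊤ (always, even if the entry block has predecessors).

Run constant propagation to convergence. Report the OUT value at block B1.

Answer: {a: ⊤, b: 9, c: -3, d: -1, e: ⊤, f: ⊤}

Derivation:
Per-block solution:
  B0: | IN=(all ⊤) | OUT=(all ⊤)
  B1: | IN=(all ⊤) | OUT={b:9, c:-3, d:-1; rest ⊤}
  B2: | IN={b:9, c:-3, d:-1; rest ⊤} | OUT={b:1, c:-3, d:3; rest ⊤}
  B3: | IN={b:1, c:-3, d:3; rest ⊤} | OUT={a:0, b:1, c:0, d:-3; rest ⊤}

Merge at B1: IN[B1] = OUT[B0] = {a: ⊤, b: ⊤, c: ⊤, d: ⊤, e: ⊤, f: ⊤}
Applying B1's transfer function to that IN value gives OUT[B1] (row B1 above).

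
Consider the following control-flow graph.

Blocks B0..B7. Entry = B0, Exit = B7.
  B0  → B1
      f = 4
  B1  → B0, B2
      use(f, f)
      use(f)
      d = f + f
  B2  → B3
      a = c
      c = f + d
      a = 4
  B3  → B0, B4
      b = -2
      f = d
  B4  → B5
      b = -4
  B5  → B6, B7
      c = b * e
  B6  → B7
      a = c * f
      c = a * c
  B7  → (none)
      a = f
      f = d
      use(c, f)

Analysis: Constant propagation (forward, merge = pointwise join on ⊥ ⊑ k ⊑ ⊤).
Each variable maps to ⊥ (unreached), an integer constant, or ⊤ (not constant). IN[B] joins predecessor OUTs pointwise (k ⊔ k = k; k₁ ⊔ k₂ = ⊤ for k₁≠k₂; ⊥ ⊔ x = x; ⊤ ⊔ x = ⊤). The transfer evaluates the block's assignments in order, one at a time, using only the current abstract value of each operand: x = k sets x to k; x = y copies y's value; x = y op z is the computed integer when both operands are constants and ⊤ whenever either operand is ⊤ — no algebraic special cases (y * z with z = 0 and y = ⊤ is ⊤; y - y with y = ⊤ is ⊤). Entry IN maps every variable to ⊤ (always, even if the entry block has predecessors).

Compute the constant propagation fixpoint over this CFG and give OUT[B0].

Fixpoint table:
  B0:  IN=(all ⊤)  OUT={f:4; rest ⊤}
  B1:  IN={f:4; rest ⊤}  OUT={d:8, f:4; rest ⊤}
  B2:  IN={d:8, f:4; rest ⊤}  OUT={a:4, c:12, d:8, f:4; rest ⊤}
  B3:  IN={a:4, c:12, d:8, f:4; rest ⊤}  OUT={a:4, b:-2, c:12, d:8, f:8; rest ⊤}
  B4:  IN={a:4, b:-2, c:12, d:8, f:8; rest ⊤}  OUT={a:4, b:-4, c:12, d:8, f:8; rest ⊤}
  B5:  IN={a:4, b:-4, c:12, d:8, f:8; rest ⊤}  OUT={a:4, b:-4, d:8, f:8; rest ⊤}
  B6:  IN={a:4, b:-4, d:8, f:8; rest ⊤}  OUT={b:-4, d:8, f:8; rest ⊤}
  B7:  IN={b:-4, d:8, f:8; rest ⊤}  OUT={a:8, b:-4, d:8, f:8; rest ⊤}

Merge at B0 (entry node, so the boundary value (all ⊤) is joined with the incoming edge(s)): IN[B0] = (all ⊤) ⊔ OUT[B1] ⊔ OUT[B3] = {a: ⊤, b: ⊤, c: ⊤, d: ⊤, e: ⊤, f: ⊤}
Applying B0's transfer function to that IN value gives OUT[B0] (row B0 above).

Answer: {a: ⊤, b: ⊤, c: ⊤, d: ⊤, e: ⊤, f: 4}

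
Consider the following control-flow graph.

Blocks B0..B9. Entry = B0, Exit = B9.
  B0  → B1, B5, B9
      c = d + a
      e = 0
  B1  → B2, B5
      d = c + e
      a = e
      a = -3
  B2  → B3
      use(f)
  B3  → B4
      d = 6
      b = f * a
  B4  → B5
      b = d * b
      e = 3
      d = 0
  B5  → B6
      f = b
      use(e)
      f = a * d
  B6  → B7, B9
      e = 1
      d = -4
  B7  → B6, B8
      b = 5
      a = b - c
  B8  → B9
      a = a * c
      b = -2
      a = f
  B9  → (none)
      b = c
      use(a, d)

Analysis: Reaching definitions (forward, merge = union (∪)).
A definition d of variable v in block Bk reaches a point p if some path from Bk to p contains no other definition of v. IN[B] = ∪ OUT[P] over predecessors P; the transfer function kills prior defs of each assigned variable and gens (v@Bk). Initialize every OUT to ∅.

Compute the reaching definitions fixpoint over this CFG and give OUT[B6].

Fixpoint table:
  B0: | IN={} | OUT={c@B0, e@B0}
  B1: | IN={c@B0, e@B0} | OUT={a@B1, c@B0, d@B1, e@B0}
  B2: | IN={a@B1, c@B0, d@B1, e@B0} | OUT={a@B1, c@B0, d@B1, e@B0}
  B3: | IN={a@B1, c@B0, d@B1, e@B0} | OUT={a@B1, b@B3, c@B0, d@B3, e@B0}
  B4: | IN={a@B1, b@B3, c@B0, d@B3, e@B0} | OUT={a@B1, b@B4, c@B0, d@B4, e@B4}
  B5: | IN={a@B1, b@B4, c@B0, d@B1, d@B4, e@B0, e@B4} | OUT={a@B1, b@B4, c@B0, d@B1, d@B4, e@B0, e@B4, f@B5}
  B6: | IN={a@B1, a@B7, b@B4, b@B7, c@B0, d@B1, d@B4, d@B6, e@B0, e@B4, e@B6, f@B5} | OUT={a@B1, a@B7, b@B4, b@B7, c@B0, d@B6, e@B6, f@B5}
  B7: | IN={a@B1, a@B7, b@B4, b@B7, c@B0, d@B6, e@B6, f@B5} | OUT={a@B7, b@B7, c@B0, d@B6, e@B6, f@B5}
  B8: | IN={a@B7, b@B7, c@B0, d@B6, e@B6, f@B5} | OUT={a@B8, b@B8, c@B0, d@B6, e@B6, f@B5}
  B9: | IN={a@B1, a@B7, a@B8, b@B4, b@B7, b@B8, c@B0, d@B6, e@B0, e@B6, f@B5} | OUT={a@B1, a@B7, a@B8, b@B9, c@B0, d@B6, e@B0, e@B6, f@B5}

Merge at B6: IN[B6] = OUT[B5] ⊔ OUT[B7] = {a@B1, a@B7, b@B4, b@B7, c@B0, d@B1, d@B4, d@B6, e@B0, e@B4, e@B6, f@B5}
Applying B6's transfer function to that IN value gives OUT[B6] (row B6 above).

Answer: {a@B1, a@B7, b@B4, b@B7, c@B0, d@B6, e@B6, f@B5}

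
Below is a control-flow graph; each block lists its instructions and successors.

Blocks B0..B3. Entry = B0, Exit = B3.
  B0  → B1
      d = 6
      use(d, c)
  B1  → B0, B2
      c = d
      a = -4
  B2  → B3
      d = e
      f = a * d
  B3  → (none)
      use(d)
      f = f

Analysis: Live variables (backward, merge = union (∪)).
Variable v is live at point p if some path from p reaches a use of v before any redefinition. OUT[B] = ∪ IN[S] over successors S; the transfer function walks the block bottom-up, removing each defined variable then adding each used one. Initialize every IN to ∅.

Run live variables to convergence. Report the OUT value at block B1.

Fixpoint table:
  B0: | IN={c, e} | OUT={d, e}
  B1: | IN={d, e} | OUT={a, c, e}
  B2: | IN={a, e} | OUT={d, f}
  B3: | IN={d, f} | OUT={}

Merge at B1: OUT[B1] = IN[B0] ⊔ IN[B2] = {a, c, e}

Answer: {a, c, e}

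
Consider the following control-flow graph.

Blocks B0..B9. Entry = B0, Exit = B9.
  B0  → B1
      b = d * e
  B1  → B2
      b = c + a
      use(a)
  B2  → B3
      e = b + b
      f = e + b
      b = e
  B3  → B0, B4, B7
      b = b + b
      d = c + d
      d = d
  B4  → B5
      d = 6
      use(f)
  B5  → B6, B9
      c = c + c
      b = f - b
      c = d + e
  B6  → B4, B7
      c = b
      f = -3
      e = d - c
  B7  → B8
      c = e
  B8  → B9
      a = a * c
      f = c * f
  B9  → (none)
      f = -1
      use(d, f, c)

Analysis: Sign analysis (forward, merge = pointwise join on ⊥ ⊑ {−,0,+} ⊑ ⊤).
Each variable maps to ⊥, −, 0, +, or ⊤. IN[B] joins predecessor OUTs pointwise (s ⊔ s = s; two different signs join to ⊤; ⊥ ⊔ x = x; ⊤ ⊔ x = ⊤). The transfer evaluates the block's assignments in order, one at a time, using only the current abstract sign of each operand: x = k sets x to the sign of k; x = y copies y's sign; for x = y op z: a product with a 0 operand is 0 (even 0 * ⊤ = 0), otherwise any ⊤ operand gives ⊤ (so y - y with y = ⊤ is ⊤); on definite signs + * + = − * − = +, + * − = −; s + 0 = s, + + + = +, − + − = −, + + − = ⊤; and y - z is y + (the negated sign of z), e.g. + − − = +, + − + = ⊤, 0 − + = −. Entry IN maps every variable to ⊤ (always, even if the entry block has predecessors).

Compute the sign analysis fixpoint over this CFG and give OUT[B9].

Answer: {a: ⊤, b: ⊤, c: ⊤, d: ⊤, e: ⊤, f: -}

Working:
Converged values:
  B0:   IN=(all ⊤)   OUT=(all ⊤)
  B1:   IN=(all ⊤)   OUT=(all ⊤)
  B2:   IN=(all ⊤)   OUT=(all ⊤)
  B3:   IN=(all ⊤)   OUT=(all ⊤)
  B4:   IN=(all ⊤)   OUT={d:+; rest ⊤}
  B5:   IN={d:+; rest ⊤}   OUT={d:+; rest ⊤}
  B6:   IN={d:+; rest ⊤}   OUT={d:+, f:-; rest ⊤}
  B7:   IN=(all ⊤)   OUT=(all ⊤)
  B8:   IN=(all ⊤)   OUT=(all ⊤)
  B9:   IN=(all ⊤)   OUT={f:-; rest ⊤}

Merge at B9: IN[B9] = OUT[B5] ⊔ OUT[B8] = {a: ⊤, b: ⊤, c: ⊤, d: ⊤, e: ⊤, f: ⊤}
Applying B9's transfer function to that IN value gives OUT[B9] (row B9 above).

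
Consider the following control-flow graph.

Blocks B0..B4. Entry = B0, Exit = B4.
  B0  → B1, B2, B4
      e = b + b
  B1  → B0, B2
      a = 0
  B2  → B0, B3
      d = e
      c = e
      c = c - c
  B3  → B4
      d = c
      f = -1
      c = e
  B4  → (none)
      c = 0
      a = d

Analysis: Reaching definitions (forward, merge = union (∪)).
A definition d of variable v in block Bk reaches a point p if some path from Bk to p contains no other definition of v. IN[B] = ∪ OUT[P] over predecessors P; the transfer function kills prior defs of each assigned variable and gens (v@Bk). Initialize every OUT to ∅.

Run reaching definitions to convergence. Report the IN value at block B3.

Answer: {a@B1, c@B2, d@B2, e@B0}

Derivation:
Per-block solution:
  B0: | IN={a@B1, c@B2, d@B2, e@B0} | OUT={a@B1, c@B2, d@B2, e@B0}
  B1: | IN={a@B1, c@B2, d@B2, e@B0} | OUT={a@B1, c@B2, d@B2, e@B0}
  B2: | IN={a@B1, c@B2, d@B2, e@B0} | OUT={a@B1, c@B2, d@B2, e@B0}
  B3: | IN={a@B1, c@B2, d@B2, e@B0} | OUT={a@B1, c@B3, d@B3, e@B0, f@B3}
  B4: | IN={a@B1, c@B2, c@B3, d@B2, d@B3, e@B0, f@B3} | OUT={a@B4, c@B4, d@B2, d@B3, e@B0, f@B3}

Merge at B3: IN[B3] = OUT[B2] = {a@B1, c@B2, d@B2, e@B0}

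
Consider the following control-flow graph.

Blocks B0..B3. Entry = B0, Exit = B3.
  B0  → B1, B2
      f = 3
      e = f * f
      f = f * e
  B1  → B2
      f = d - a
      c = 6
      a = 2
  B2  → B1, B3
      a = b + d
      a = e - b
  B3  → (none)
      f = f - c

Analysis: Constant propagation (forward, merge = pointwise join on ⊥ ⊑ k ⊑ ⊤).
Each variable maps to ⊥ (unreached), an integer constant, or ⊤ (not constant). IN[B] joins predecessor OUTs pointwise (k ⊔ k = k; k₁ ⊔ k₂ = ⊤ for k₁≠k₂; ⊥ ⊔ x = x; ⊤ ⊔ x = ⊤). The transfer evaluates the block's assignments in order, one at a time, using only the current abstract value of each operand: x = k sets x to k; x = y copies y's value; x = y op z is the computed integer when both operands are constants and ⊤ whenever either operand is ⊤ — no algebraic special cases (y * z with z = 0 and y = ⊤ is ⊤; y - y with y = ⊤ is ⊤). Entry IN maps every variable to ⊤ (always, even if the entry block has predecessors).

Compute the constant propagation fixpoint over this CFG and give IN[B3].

Answer: {a: ⊤, b: ⊤, c: ⊤, d: ⊤, e: 9, f: ⊤}

Working:
Per-block solution:
  B0: | IN=(all ⊤) | OUT={e:9, f:27; rest ⊤}
  B1: | IN={e:9; rest ⊤} | OUT={a:2, c:6, e:9; rest ⊤}
  B2: | IN={e:9; rest ⊤} | OUT={e:9; rest ⊤}
  B3: | IN={e:9; rest ⊤} | OUT={e:9; rest ⊤}

Merge at B3: IN[B3] = OUT[B2] = {a: ⊤, b: ⊤, c: ⊤, d: ⊤, e: 9, f: ⊤}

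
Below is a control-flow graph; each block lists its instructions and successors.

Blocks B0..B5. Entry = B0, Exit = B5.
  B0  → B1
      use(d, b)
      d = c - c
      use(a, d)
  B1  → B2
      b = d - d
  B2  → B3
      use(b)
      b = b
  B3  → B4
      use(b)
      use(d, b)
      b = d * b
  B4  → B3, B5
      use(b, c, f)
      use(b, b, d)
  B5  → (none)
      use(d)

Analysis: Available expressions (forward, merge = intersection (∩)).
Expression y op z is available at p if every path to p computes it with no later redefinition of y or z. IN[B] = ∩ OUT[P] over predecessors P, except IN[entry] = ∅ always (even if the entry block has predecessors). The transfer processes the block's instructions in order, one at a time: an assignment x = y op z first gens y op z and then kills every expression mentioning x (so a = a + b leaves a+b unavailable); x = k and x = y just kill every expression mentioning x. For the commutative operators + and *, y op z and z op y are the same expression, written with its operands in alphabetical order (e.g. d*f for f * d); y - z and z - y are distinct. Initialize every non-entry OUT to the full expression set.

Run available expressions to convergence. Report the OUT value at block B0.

Converged values:
  B0:  IN={}  OUT={c-c}
  B1:  IN={c-c}  OUT={c-c, d-d}
  B2:  IN={c-c, d-d}  OUT={c-c, d-d}
  B3:  IN={c-c, d-d}  OUT={c-c, d-d}
  B4:  IN={c-c, d-d}  OUT={c-c, d-d}
  B5:  IN={c-c, d-d}  OUT={c-c, d-d}

B0 is the boundary node: IN[B0] = {}
Applying B0's transfer function to that IN value gives OUT[B0] (row B0 above).

Answer: {c-c}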